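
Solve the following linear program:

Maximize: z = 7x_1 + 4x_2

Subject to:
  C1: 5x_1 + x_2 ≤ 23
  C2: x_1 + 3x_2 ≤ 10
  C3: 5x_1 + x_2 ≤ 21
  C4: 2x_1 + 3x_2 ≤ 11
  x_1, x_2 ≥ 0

Evaluate the objective at each vertex of the feasible region:
  z(0, 0) = 0
  z(4.2, 0) = 29.4
  z(4, 1) = 32  ←
  z(1, 3) = 19
  z(0, 3.333) = 13.33
The maximum is at x_1 = 4, x_2 = 1.

x_1 = 4, x_2 = 1, z = 32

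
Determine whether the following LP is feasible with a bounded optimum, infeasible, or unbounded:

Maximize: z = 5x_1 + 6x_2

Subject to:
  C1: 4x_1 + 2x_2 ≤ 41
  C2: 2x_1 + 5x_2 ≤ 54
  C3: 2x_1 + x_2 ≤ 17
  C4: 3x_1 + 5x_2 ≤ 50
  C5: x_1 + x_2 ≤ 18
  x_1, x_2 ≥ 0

Feasible with a bounded optimal solution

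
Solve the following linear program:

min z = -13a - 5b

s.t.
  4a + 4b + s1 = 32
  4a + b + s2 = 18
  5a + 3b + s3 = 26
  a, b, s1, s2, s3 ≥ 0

Evaluate the objective at each vertex of the feasible region:
  z(0, 0) = 0
  z(4.5, 0) = -58.5
  z(4, 2) = -62  ←
  z(1, 7) = -48
  z(0, 8) = -40
The minimum is at a = 4, b = 2.

a = 4, b = 2, z = -62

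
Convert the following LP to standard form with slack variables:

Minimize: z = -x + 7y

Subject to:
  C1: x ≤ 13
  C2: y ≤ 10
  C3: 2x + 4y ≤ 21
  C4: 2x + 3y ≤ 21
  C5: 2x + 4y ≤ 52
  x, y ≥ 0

min z = -x + 7y

s.t.
  x + s1 = 13
  y + s2 = 10
  2x + 4y + s3 = 21
  2x + 3y + s4 = 21
  2x + 4y + s5 = 52
  x, y, s1, s2, s3, s4, s5 ≥ 0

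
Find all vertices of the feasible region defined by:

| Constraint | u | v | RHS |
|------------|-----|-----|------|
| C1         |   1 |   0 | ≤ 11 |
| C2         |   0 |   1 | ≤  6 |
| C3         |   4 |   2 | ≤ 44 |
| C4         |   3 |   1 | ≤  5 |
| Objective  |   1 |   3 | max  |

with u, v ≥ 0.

(0, 0), (1.667, 0), (0, 5)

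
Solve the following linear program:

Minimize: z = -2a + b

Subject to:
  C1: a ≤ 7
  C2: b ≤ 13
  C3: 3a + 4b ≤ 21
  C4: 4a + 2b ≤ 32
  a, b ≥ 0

Evaluate the objective at each vertex of the feasible region:
  z(0, 0) = 0
  z(7, 0) = -14  ←
  z(0, 5.25) = 5.25
The minimum is at a = 7, b = 0.

a = 7, b = 0, z = -14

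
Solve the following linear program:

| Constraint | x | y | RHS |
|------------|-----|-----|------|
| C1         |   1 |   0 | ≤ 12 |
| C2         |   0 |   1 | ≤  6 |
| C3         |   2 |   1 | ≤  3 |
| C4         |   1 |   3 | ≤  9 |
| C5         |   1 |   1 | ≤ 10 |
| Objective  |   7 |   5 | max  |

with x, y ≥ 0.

Evaluate the objective at each vertex of the feasible region:
  z(0, 0) = 0
  z(1.5, 0) = 10.5
  z(0, 3) = 15  ←
The maximum is at x = 0, y = 3.

x = 0, y = 3, z = 15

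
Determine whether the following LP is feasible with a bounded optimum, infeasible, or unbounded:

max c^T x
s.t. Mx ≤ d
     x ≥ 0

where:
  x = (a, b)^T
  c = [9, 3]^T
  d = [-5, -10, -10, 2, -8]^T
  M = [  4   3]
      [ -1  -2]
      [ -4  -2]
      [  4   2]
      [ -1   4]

Infeasible (no feasible solution exists)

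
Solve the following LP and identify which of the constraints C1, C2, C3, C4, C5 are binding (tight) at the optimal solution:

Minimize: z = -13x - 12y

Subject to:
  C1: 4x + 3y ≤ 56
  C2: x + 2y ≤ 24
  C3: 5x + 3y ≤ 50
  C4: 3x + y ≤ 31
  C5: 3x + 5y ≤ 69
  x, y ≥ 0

At x = 4, y = 10, compute slack b - a·x for each constraint:
  C1: 56 − 46 = 10  (slack)
  C2: 24 − 24 = 0  (binding)
  C3: 50 − 50 = 0  (binding)
  C4: 31 − 22 = 9  (slack)
  C5: 69 − 62 = 7  (slack)

Optimal: x = 4, y = 10
Binding: C2, C3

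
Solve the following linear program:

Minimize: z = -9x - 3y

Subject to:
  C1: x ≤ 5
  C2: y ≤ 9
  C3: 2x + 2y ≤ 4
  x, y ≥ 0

Evaluate the objective at each vertex of the feasible region:
  z(0, 0) = 0
  z(2, 0) = -18  ←
  z(0, 2) = -6
The minimum is at x = 2, y = 0.

x = 2, y = 0, z = -18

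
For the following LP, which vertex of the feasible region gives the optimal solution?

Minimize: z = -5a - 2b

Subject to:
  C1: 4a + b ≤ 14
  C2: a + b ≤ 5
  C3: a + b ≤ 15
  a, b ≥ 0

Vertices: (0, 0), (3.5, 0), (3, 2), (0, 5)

Evaluate the objective at each vertex of the feasible region:
  z(0, 0) = 0
  z(3.5, 0) = -17.5
  z(3, 2) = -19  ←
  z(0, 5) = -10
The minimum is at a = 3, b = 2.

(3, 2)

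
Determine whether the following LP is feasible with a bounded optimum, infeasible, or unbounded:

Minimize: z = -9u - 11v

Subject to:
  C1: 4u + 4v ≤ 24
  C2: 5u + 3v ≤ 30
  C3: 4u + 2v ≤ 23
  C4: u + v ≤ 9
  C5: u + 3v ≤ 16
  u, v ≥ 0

Feasible with a bounded optimal solution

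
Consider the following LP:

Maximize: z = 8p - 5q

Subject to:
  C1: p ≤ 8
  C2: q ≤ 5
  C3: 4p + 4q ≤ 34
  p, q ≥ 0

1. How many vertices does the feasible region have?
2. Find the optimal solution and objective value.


1. 5
2. p = 8, q = 0, z = 64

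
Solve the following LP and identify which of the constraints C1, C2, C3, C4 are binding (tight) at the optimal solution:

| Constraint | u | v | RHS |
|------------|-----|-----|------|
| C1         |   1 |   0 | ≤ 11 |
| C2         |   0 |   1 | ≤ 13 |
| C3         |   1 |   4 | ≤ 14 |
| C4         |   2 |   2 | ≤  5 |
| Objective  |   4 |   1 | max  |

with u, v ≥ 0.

At u = 2.5, v = 0, compute slack b - a·x for each constraint:
  C1: 11 − 2.5 = 8.5  (slack)
  C2: 13 − 0 = 13  (slack)
  C3: 14 − 2.5 = 11.5  (slack)
  C4: 5 − 5 = 0  (binding)

Optimal: u = 2.5, v = 0
Binding: C4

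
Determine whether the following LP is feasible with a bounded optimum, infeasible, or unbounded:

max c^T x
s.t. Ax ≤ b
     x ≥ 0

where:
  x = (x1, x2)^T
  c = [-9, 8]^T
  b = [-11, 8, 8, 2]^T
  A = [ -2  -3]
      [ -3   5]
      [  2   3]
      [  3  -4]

Infeasible (no feasible solution exists)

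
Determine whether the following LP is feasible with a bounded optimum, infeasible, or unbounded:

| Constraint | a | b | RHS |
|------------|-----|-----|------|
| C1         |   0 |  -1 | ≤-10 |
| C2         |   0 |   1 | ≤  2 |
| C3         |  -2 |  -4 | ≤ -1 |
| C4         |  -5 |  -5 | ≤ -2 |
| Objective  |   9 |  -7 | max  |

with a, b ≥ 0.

Infeasible (no feasible solution exists)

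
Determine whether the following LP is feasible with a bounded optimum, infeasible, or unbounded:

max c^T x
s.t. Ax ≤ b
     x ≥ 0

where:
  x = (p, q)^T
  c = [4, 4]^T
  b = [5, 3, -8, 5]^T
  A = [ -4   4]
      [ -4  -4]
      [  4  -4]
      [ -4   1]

Infeasible (no feasible solution exists)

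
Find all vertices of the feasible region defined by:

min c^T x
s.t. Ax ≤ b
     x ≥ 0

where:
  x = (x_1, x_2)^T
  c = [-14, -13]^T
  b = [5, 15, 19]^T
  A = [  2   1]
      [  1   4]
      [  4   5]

(0, 0), (2.5, 0), (1, 3), (0.09091, 3.727), (0, 3.75)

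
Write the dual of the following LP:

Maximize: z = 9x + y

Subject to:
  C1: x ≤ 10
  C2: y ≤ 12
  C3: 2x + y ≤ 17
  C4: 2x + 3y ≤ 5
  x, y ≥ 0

Primal max cᵀx s.t. Ax ≤ b, x ≥ 0  →  Dual min bᵀy s.t. Aᵀy ≥ c, y ≥ 0.

Minimize: z = 10y1 + 12y2 + 17y3 + 5y4

Subject to:
  y1 + 2y3 + 2y4 ≥ 9
  y2 + y3 + 3y4 ≥ 1
  y1, y2, y3, y4 ≥ 0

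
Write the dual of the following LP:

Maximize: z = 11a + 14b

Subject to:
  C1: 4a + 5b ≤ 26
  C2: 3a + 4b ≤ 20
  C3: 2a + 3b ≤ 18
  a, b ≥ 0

Primal max cᵀx s.t. Ax ≤ b, x ≥ 0  →  Dual min bᵀy s.t. Aᵀy ≥ c, y ≥ 0.

Minimize: z = 26y1 + 20y2 + 18y3

Subject to:
  4y1 + 3y2 + 2y3 ≥ 11
  5y1 + 4y2 + 3y3 ≥ 14
  y1, y2, y3 ≥ 0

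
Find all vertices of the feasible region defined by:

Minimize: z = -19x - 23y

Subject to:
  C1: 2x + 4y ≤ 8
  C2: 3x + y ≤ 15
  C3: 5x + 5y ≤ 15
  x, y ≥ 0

(0, 0), (3, 0), (2, 1), (0, 2)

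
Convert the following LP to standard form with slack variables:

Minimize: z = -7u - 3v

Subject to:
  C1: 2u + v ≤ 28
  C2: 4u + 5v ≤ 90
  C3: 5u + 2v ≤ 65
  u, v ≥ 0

min z = -7u - 3v

s.t.
  2u + v + s1 = 28
  4u + 5v + s2 = 90
  5u + 2v + s3 = 65
  u, v, s1, s2, s3 ≥ 0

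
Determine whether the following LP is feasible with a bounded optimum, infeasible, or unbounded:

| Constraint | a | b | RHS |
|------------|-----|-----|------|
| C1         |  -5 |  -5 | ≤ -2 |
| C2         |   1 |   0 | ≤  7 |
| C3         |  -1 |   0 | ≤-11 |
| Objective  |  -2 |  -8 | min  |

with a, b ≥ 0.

Infeasible (no feasible solution exists)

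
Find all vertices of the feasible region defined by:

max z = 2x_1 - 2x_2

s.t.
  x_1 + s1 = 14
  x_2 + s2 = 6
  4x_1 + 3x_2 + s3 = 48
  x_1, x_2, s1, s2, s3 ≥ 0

(0, 0), (12, 0), (7.5, 6), (0, 6)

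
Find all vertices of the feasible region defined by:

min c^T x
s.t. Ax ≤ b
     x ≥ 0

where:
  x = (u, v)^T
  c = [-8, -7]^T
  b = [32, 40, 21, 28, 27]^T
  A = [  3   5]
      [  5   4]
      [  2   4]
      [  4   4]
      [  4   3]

(0, 0), (6.75, 0), (6, 1), (3.5, 3.5), (0, 5.25)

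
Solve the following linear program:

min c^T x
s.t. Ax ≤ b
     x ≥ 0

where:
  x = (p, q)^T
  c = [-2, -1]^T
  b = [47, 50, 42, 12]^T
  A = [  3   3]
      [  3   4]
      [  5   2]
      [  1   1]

Evaluate the objective at each vertex of the feasible region:
  z(0, 0) = 0
  z(8.4, 0) = -16.8
  z(6, 6) = -18  ←
  z(0, 12) = -12
The minimum is at p = 6, q = 6.

p = 6, q = 6, z = -18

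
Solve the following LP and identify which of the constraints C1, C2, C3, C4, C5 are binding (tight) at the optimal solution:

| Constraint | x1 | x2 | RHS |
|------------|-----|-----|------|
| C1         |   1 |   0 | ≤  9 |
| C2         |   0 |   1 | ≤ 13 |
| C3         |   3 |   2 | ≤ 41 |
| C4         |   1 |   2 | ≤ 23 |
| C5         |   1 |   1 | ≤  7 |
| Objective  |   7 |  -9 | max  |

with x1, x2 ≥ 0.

At x1 = 7, x2 = 0, compute slack b - a·x for each constraint:
  C1: 9 − 7 = 2  (slack)
  C2: 13 − 0 = 13  (slack)
  C3: 41 − 21 = 20  (slack)
  C4: 23 − 7 = 16  (slack)
  C5: 7 − 7 = 0  (binding)

Optimal: x1 = 7, x2 = 0
Binding: C5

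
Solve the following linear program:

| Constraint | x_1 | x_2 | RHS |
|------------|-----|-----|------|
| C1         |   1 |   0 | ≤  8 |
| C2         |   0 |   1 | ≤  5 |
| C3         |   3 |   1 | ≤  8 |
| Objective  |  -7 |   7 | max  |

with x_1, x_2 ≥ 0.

Evaluate the objective at each vertex of the feasible region:
  z(0, 0) = 0
  z(2.667, 0) = -18.67
  z(1, 5) = 28
  z(0, 5) = 35  ←
The maximum is at x_1 = 0, x_2 = 5.

x_1 = 0, x_2 = 5, z = 35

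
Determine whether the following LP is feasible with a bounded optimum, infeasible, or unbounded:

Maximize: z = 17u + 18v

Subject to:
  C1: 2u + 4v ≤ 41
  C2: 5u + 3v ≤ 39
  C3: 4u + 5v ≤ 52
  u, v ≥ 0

Feasible with a bounded optimal solution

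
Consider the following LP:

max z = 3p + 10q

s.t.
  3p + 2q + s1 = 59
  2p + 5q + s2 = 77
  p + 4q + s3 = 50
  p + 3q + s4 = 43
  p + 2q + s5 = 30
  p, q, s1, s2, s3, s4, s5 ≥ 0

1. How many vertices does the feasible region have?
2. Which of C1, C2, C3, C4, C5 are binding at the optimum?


1. 5
2. C3, C5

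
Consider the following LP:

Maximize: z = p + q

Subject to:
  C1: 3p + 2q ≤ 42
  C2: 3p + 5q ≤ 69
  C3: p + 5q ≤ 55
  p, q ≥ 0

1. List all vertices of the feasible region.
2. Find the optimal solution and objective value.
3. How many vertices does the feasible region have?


1. (0, 0), (14, 0), (8, 9), (7, 9.6), (0, 11)
2. p = 8, q = 9, z = 17
3. 5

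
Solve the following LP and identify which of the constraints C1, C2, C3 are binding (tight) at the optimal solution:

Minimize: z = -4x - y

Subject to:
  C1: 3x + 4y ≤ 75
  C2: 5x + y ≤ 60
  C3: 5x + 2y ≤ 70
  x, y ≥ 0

At x = 10, y = 10, compute slack b - a·x for each constraint:
  C1: 75 − 70 = 5  (slack)
  C2: 60 − 60 = 0  (binding)
  C3: 70 − 70 = 0  (binding)

Optimal: x = 10, y = 10
Binding: C2, C3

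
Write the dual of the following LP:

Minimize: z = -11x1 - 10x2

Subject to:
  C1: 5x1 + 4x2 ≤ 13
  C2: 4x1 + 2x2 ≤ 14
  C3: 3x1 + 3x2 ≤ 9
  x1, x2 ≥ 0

Primal min cᵀx s.t. Ax ≤ b, x ≥ 0  →  Dual max −bᵀy s.t. Aᵀy ≥ −c, y ≥ 0.

Maximize: z = -13y1 - 14y2 - 9y3

Subject to:
  5y1 + 4y2 + 3y3 ≥ 11
  4y1 + 2y2 + 3y3 ≥ 10
  y1, y2, y3 ≥ 0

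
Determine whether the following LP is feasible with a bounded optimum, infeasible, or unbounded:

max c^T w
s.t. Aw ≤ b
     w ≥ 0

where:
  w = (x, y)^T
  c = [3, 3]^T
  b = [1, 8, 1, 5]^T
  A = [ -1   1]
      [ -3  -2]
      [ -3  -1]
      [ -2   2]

Unbounded (objective can increase without bound)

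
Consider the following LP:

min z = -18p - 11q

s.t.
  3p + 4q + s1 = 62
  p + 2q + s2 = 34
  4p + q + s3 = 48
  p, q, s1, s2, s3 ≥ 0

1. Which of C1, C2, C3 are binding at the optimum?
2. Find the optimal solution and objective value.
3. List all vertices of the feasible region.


1. C1, C3
2. p = 10, q = 8, z = -268
3. (0, 0), (12, 0), (10, 8), (0, 15.5)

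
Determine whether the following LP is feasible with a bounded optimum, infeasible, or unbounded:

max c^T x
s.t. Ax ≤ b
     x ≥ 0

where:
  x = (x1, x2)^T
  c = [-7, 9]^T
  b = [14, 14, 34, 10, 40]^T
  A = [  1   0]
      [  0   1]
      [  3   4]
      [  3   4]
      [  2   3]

Feasible with a bounded optimal solution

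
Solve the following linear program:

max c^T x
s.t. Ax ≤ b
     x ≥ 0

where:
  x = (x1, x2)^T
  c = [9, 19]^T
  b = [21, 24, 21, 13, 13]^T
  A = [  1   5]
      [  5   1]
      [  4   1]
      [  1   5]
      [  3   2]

Evaluate the objective at each vertex of the feasible region:
  z(0, 0) = 0
  z(4.333, 0) = 39
  z(3, 2) = 65  ←
  z(0, 2.6) = 49.4
The maximum is at x1 = 3, x2 = 2.

x1 = 3, x2 = 2, z = 65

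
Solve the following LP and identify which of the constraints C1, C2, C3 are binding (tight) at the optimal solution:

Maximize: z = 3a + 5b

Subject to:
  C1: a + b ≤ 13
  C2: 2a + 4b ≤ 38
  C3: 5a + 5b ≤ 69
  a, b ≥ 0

At a = 7, b = 6, compute slack b - a·x for each constraint:
  C1: 13 − 13 = 0  (binding)
  C2: 38 − 38 = 0  (binding)
  C3: 69 − 65 = 4  (slack)

Optimal: a = 7, b = 6
Binding: C1, C2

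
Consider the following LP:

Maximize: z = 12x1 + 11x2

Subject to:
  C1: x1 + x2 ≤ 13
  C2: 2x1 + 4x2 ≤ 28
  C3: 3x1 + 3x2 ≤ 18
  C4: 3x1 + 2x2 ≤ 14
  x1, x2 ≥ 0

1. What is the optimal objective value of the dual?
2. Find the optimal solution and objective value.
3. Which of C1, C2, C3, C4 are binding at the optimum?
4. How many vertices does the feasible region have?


1. 68
2. x1 = 2, x2 = 4, z = 68
3. C3, C4
4. 4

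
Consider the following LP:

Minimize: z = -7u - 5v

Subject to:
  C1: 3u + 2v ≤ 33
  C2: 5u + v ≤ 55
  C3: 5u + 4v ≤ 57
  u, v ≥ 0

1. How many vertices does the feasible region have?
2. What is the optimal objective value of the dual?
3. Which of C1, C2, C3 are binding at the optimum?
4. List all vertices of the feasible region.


1. 4
2. -78
3. C1, C3
4. (0, 0), (11, 0), (9, 3), (0, 14.25)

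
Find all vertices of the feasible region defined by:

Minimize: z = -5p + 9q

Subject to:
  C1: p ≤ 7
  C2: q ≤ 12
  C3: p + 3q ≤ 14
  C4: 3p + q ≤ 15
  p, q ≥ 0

(0, 0), (5, 0), (3.875, 3.375), (0, 4.667)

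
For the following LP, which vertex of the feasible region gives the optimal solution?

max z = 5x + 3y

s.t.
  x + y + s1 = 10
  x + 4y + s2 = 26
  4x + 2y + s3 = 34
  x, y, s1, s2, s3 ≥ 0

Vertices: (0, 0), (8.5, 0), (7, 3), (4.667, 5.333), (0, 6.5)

Evaluate the objective at each vertex of the feasible region:
  z(0, 0) = 0
  z(8.5, 0) = 42.5
  z(7, 3) = 44  ←
  z(4.667, 5.333) = 39.33
  z(0, 6.5) = 19.5
The maximum is at x = 7, y = 3.

(7, 3)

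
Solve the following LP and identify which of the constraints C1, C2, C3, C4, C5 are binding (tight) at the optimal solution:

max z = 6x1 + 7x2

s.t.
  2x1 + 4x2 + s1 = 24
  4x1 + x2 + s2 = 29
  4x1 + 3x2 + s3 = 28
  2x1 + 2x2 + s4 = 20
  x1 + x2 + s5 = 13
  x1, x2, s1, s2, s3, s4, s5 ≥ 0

At x1 = 4, x2 = 4, compute slack b - a·x for each constraint:
  C1: 24 − 24 = 0  (binding)
  C2: 29 − 20 = 9  (slack)
  C3: 28 − 28 = 0  (binding)
  C4: 20 − 16 = 4  (slack)
  C5: 13 − 8 = 5  (slack)

Optimal: x1 = 4, x2 = 4
Binding: C1, C3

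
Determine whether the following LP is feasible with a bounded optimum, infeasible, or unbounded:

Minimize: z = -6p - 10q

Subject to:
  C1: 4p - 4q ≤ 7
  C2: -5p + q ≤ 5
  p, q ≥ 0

Unbounded (objective can decrease without bound)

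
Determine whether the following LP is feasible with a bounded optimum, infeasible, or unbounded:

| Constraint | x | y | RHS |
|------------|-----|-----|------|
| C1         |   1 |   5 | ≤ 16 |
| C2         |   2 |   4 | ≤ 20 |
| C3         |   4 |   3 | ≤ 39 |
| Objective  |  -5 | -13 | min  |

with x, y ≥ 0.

Feasible with a bounded optimal solution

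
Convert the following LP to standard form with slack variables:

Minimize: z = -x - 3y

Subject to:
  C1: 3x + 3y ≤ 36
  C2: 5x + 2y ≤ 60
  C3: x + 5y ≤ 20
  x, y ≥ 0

min z = -x - 3y

s.t.
  3x + 3y + s1 = 36
  5x + 2y + s2 = 60
  x + 5y + s3 = 20
  x, y, s1, s2, s3 ≥ 0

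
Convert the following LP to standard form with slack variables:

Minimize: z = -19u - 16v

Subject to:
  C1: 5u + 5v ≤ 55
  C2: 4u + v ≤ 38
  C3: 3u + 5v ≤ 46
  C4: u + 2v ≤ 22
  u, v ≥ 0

min z = -19u - 16v

s.t.
  5u + 5v + s1 = 55
  4u + v + s2 = 38
  3u + 5v + s3 = 46
  u + 2v + s4 = 22
  u, v, s1, s2, s3, s4 ≥ 0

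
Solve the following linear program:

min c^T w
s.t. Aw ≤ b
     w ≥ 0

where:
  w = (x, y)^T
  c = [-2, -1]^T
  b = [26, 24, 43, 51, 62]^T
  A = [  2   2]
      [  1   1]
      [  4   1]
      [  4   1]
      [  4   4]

Evaluate the objective at each vertex of the feasible region:
  z(0, 0) = 0
  z(10.75, 0) = -21.5
  z(10, 3) = -23  ←
  z(0, 13) = -13
The minimum is at x = 10, y = 3.

x = 10, y = 3, z = -23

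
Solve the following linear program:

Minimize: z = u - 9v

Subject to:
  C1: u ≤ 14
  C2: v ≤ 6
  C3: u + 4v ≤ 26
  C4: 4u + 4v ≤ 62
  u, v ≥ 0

Evaluate the objective at each vertex of the feasible region:
  z(0, 0) = 0
  z(14, 0) = 14
  z(14, 1.5) = 0.5
  z(12, 3.5) = -19.5
  z(2, 6) = -52
  z(0, 6) = -54  ←
The minimum is at u = 0, v = 6.

u = 0, v = 6, z = -54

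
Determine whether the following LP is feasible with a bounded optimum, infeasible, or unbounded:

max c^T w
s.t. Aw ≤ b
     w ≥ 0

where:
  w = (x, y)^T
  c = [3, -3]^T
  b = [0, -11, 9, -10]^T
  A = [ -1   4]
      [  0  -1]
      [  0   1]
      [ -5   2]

Infeasible (no feasible solution exists)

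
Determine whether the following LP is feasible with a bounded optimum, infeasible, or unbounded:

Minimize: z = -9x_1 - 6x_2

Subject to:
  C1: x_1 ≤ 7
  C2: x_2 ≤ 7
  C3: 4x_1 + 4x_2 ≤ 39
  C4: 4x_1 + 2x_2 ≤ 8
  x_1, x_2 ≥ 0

Feasible with a bounded optimal solution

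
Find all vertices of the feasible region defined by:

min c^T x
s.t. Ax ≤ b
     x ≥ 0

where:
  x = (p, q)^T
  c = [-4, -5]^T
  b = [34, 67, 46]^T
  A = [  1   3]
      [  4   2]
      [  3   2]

(0, 0), (15.33, 0), (10, 8), (0, 11.33)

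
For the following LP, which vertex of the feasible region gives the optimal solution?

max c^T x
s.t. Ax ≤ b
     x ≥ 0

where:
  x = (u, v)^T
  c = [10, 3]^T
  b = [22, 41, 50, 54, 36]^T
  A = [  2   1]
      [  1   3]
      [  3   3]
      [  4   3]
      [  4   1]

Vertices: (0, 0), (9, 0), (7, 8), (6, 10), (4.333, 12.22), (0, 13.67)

Evaluate the objective at each vertex of the feasible region:
  z(0, 0) = 0
  z(9, 0) = 90
  z(7, 8) = 94  ←
  z(6, 10) = 90
  z(4.333, 12.22) = 80
  z(0, 13.67) = 41
The maximum is at u = 7, v = 8.

(7, 8)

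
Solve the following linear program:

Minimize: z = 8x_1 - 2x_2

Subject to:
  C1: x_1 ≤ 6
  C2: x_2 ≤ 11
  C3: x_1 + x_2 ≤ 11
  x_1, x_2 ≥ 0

Evaluate the objective at each vertex of the feasible region:
  z(0, 0) = 0
  z(6, 0) = 48
  z(6, 5) = 38
  z(0, 11) = -22  ←
The minimum is at x_1 = 0, x_2 = 11.

x_1 = 0, x_2 = 11, z = -22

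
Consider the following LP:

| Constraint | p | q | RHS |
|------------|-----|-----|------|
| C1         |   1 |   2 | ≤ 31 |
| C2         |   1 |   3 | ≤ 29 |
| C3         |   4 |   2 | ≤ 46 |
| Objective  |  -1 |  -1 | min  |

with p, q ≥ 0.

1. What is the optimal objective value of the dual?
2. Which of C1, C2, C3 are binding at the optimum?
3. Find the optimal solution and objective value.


1. -15
2. C2, C3
3. p = 8, q = 7, z = -15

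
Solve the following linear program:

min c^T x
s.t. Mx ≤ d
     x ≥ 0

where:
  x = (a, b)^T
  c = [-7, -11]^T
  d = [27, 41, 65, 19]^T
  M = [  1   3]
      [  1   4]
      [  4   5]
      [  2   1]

Evaluate the objective at each vertex of the feasible region:
  z(0, 0) = 0
  z(9.5, 0) = -66.5
  z(6, 7) = -119  ←
  z(0, 9) = -99
The minimum is at a = 6, b = 7.

a = 6, b = 7, z = -119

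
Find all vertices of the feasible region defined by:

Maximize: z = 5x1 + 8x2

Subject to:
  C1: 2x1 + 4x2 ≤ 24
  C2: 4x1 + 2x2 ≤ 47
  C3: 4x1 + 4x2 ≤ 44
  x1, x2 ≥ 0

(0, 0), (11, 0), (10, 1), (0, 6)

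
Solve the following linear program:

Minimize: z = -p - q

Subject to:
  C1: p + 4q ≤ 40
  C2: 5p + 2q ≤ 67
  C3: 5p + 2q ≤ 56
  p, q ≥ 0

Evaluate the objective at each vertex of the feasible region:
  z(0, 0) = 0
  z(11.2, 0) = -11.2
  z(8, 8) = -16  ←
  z(0, 10) = -10
The minimum is at p = 8, q = 8.

p = 8, q = 8, z = -16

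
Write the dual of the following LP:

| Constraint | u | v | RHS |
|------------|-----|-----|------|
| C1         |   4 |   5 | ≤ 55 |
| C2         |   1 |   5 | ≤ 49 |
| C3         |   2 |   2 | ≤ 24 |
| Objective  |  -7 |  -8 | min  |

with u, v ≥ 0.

Primal min cᵀx s.t. Ax ≤ b, x ≥ 0  →  Dual max −bᵀy s.t. Aᵀy ≥ −c, y ≥ 0.

Maximize: z = -55y1 - 49y2 - 24y3

Subject to:
  4y1 + y2 + 2y3 ≥ 7
  5y1 + 5y2 + 2y3 ≥ 8
  y1, y2, y3 ≥ 0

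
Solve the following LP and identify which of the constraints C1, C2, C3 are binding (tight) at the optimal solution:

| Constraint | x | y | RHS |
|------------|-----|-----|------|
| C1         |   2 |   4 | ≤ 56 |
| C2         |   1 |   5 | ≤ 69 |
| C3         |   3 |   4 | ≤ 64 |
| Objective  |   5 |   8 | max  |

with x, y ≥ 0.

At x = 8, y = 10, compute slack b - a·x for each constraint:
  C1: 56 − 56 = 0  (binding)
  C2: 69 − 58 = 11  (slack)
  C3: 64 − 64 = 0  (binding)

Optimal: x = 8, y = 10
Binding: C1, C3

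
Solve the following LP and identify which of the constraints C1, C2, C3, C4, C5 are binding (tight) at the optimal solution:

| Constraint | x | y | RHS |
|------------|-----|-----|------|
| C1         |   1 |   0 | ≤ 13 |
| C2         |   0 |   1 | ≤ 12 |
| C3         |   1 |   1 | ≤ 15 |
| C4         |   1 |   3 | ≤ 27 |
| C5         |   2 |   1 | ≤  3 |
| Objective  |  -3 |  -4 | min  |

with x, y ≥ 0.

At x = 0, y = 3, compute slack b - a·x for each constraint:
  C1: 13 − 0 = 13  (slack)
  C2: 12 − 3 = 9  (slack)
  C3: 15 − 3 = 12  (slack)
  C4: 27 − 9 = 18  (slack)
  C5: 3 − 3 = 0  (binding)

Optimal: x = 0, y = 3
Binding: C5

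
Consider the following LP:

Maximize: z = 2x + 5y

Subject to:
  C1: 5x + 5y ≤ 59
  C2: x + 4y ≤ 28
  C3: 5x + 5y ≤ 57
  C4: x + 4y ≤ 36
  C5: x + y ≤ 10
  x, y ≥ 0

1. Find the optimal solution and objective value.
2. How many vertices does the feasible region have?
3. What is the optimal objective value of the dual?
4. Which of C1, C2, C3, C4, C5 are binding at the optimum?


1. x = 4, y = 6, z = 38
2. 4
3. 38
4. C2, C5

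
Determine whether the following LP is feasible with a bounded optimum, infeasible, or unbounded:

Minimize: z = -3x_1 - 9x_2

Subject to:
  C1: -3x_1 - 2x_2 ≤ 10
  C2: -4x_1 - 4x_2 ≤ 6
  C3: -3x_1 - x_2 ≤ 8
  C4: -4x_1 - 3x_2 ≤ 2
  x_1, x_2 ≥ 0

Unbounded (objective can decrease without bound)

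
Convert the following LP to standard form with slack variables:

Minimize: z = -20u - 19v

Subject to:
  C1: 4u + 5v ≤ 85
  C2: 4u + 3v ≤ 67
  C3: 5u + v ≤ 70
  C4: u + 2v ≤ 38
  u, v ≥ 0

min z = -20u - 19v

s.t.
  4u + 5v + s1 = 85
  4u + 3v + s2 = 67
  5u + v + s3 = 70
  u + 2v + s4 = 38
  u, v, s1, s2, s3, s4 ≥ 0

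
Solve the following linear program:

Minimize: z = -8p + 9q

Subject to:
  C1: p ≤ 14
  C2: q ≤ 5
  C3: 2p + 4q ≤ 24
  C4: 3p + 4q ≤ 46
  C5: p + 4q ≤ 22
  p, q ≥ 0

Evaluate the objective at each vertex of the feasible region:
  z(0, 0) = 0
  z(12, 0) = -96  ←
  z(2, 5) = 29
  z(0, 5) = 45
The minimum is at p = 12, q = 0.

p = 12, q = 0, z = -96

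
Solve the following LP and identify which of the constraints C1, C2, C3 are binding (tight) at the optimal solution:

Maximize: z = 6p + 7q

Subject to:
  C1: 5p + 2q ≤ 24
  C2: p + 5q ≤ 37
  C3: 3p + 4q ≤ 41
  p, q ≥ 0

At p = 2, q = 7, compute slack b - a·x for each constraint:
  C1: 24 − 24 = 0  (binding)
  C2: 37 − 37 = 0  (binding)
  C3: 41 − 34 = 7  (slack)

Optimal: p = 2, q = 7
Binding: C1, C2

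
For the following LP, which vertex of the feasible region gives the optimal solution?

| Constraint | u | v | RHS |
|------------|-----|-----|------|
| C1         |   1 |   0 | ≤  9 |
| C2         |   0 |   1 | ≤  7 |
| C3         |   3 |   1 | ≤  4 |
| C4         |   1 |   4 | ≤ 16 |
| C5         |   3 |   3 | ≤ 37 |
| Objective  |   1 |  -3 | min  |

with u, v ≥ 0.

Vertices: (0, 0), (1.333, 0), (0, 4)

Evaluate the objective at each vertex of the feasible region:
  z(0, 0) = 0
  z(1.333, 0) = 1.333
  z(0, 4) = -12  ←
The minimum is at u = 0, v = 4.

(0, 4)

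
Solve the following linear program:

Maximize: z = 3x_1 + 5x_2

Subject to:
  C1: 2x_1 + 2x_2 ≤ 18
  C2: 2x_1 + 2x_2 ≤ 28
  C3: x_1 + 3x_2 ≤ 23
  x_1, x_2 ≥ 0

Evaluate the objective at each vertex of the feasible region:
  z(0, 0) = 0
  z(9, 0) = 27
  z(2, 7) = 41  ←
  z(0, 7.667) = 38.33
The maximum is at x_1 = 2, x_2 = 7.

x_1 = 2, x_2 = 7, z = 41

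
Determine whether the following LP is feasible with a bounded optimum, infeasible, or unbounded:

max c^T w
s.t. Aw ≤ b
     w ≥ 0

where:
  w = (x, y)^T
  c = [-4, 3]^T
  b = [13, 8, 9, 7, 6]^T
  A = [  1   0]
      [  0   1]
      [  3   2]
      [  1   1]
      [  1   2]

Feasible with a bounded optimal solution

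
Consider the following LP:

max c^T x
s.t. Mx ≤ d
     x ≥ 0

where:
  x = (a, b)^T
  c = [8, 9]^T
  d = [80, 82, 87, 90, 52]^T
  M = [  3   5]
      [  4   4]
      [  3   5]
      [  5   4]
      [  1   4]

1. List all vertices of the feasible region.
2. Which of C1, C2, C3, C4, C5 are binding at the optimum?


1. (0, 0), (18, 0), (10, 10), (8.571, 10.86), (0, 13)
2. C1, C4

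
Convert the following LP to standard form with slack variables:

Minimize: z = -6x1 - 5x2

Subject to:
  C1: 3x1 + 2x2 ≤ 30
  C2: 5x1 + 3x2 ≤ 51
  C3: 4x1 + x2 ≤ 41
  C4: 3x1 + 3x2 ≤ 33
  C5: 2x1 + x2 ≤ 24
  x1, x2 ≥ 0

min z = -6x1 - 5x2

s.t.
  3x1 + 2x2 + s1 = 30
  5x1 + 3x2 + s2 = 51
  4x1 + x2 + s3 = 41
  3x1 + 3x2 + s4 = 33
  2x1 + x2 + s5 = 24
  x1, x2, s1, s2, s3, s4, s5 ≥ 0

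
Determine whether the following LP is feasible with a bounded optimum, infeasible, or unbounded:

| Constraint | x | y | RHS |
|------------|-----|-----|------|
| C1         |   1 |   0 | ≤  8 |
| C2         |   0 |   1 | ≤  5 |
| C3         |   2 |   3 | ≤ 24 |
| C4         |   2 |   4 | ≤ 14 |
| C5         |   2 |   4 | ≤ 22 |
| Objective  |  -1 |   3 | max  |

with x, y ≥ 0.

Feasible with a bounded optimal solution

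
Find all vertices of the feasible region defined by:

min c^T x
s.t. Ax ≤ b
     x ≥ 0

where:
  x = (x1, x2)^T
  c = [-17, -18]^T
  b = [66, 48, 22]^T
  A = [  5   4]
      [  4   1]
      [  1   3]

(0, 0), (12, 0), (11.45, 2.182), (10, 4), (0, 7.333)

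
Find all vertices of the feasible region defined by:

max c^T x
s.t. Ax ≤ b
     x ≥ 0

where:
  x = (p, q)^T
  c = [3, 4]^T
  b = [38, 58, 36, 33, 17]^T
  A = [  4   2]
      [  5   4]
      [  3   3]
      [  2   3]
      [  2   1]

(0, 0), (8.5, 0), (5, 7), (3, 9), (0, 11)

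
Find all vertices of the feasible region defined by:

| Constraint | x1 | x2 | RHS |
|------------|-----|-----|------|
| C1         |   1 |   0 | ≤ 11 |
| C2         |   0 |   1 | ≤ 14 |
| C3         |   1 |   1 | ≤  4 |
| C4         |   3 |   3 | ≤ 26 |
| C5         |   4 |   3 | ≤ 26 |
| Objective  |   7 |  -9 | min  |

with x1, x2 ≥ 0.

(0, 0), (4, 0), (0, 4)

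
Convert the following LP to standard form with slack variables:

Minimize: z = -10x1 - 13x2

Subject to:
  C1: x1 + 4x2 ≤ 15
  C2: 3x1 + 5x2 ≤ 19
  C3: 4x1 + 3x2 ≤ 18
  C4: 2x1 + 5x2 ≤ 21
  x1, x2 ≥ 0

min z = -10x1 - 13x2

s.t.
  x1 + 4x2 + s1 = 15
  3x1 + 5x2 + s2 = 19
  4x1 + 3x2 + s3 = 18
  2x1 + 5x2 + s4 = 21
  x1, x2, s1, s2, s3, s4 ≥ 0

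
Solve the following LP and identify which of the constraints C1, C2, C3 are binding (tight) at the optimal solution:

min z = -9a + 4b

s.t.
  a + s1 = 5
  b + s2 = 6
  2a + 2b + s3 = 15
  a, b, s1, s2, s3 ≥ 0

At a = 5, b = 0, compute slack b - a·x for each constraint:
  C1: 5 − 5 = 0  (binding)
  C2: 6 − 0 = 6  (slack)
  C3: 15 − 10 = 5  (slack)

Optimal: a = 5, b = 0
Binding: C1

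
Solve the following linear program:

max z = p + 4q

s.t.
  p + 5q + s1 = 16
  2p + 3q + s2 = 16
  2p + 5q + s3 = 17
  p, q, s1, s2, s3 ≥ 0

Evaluate the objective at each vertex of the feasible region:
  z(0, 0) = 0
  z(8, 0) = 8
  z(7.25, 0.5) = 9.25
  z(1, 3) = 13  ←
  z(0, 3.2) = 12.8
The maximum is at p = 1, q = 3.

p = 1, q = 3, z = 13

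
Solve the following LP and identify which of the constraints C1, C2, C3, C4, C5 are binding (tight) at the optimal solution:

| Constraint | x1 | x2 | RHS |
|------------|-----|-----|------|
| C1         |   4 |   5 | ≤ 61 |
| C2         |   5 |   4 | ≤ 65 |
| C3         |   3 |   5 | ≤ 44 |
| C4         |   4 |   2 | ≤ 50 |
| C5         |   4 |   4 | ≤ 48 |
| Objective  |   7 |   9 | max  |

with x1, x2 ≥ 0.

At x1 = 8, x2 = 4, compute slack b - a·x for each constraint:
  C1: 61 − 52 = 9  (slack)
  C2: 65 − 56 = 9  (slack)
  C3: 44 − 44 = 0  (binding)
  C4: 50 − 40 = 10  (slack)
  C5: 48 − 48 = 0  (binding)

Optimal: x1 = 8, x2 = 4
Binding: C3, C5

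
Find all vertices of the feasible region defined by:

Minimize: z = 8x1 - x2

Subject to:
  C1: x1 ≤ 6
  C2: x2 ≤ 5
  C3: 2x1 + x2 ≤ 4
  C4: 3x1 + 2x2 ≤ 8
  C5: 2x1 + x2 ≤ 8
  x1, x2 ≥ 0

(0, 0), (2, 0), (0, 4)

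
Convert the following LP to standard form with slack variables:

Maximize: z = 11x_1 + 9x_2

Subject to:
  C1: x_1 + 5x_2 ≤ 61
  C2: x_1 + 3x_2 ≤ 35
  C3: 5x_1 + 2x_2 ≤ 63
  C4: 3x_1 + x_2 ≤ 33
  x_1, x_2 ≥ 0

max z = 11x_1 + 9x_2

s.t.
  x_1 + 5x_2 + s1 = 61
  x_1 + 3x_2 + s2 = 35
  5x_1 + 2x_2 + s3 = 63
  3x_1 + x_2 + s4 = 33
  x_1, x_2, s1, s2, s3, s4 ≥ 0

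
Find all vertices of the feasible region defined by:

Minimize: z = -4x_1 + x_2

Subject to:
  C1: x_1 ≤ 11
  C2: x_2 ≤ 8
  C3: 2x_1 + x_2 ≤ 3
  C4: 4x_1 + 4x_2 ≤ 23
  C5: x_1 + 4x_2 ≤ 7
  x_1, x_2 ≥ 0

(0, 0), (1.5, 0), (0.7143, 1.571), (0, 1.75)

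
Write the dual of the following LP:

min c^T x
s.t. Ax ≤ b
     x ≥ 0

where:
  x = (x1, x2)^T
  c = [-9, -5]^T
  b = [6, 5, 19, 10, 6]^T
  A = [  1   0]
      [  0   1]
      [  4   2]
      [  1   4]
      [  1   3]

Primal min cᵀx s.t. Ax ≤ b, x ≥ 0  →  Dual max −bᵀy s.t. Aᵀy ≥ −c, y ≥ 0.

Maximize: z = -6y1 - 5y2 - 19y3 - 10y4 - 6y5

Subject to:
  y1 + 4y3 + y4 + y5 ≥ 9
  y2 + 2y3 + 4y4 + 3y5 ≥ 5
  y1, y2, y3, y4, y5 ≥ 0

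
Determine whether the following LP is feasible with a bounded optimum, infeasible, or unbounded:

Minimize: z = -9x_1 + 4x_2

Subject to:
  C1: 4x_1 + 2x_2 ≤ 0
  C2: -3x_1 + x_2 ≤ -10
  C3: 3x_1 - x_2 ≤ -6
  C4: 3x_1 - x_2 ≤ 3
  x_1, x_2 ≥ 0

Infeasible (no feasible solution exists)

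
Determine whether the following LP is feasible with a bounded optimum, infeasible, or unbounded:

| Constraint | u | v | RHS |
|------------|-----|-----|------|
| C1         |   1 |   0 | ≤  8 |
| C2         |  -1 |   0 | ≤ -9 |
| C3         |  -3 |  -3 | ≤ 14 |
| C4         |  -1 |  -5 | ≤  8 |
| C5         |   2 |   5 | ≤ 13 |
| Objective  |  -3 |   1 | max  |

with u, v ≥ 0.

Infeasible (no feasible solution exists)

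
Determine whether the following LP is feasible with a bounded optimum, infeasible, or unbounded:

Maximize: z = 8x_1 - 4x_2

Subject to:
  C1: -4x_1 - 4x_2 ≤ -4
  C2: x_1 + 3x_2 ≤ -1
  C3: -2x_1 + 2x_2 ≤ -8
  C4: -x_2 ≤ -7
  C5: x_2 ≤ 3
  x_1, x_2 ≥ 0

Infeasible (no feasible solution exists)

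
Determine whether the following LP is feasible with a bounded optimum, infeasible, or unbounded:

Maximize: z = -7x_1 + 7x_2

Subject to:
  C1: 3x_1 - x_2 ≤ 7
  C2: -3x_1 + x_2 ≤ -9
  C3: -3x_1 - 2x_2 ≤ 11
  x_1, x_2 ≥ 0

Infeasible (no feasible solution exists)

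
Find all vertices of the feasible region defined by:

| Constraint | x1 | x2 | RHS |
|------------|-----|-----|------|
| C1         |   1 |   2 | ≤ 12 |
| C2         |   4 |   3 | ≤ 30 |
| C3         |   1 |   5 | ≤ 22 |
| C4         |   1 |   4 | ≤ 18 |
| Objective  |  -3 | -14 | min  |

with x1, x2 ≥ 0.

(0, 0), (7.5, 0), (5.077, 3.231), (2, 4), (0, 4.4)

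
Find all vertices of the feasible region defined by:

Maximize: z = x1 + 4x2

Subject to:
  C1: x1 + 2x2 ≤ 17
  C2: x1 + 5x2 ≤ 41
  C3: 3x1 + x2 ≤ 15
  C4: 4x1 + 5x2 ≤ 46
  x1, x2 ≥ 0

(0, 0), (5, 0), (2.636, 7.091), (2.333, 7.333), (1, 8), (0, 8.2)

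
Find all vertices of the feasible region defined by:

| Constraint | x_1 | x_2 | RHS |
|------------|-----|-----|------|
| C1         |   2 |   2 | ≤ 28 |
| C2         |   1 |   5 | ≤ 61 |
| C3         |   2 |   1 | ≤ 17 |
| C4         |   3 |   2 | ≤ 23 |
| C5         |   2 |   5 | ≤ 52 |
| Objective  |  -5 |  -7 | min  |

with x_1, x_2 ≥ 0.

(0, 0), (7.667, 0), (1, 10), (0, 10.4)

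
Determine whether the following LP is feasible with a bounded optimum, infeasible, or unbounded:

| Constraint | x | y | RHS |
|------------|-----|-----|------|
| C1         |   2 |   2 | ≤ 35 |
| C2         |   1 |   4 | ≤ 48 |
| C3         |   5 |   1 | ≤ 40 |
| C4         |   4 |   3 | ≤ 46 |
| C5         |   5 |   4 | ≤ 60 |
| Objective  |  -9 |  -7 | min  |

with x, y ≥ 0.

Feasible with a bounded optimal solution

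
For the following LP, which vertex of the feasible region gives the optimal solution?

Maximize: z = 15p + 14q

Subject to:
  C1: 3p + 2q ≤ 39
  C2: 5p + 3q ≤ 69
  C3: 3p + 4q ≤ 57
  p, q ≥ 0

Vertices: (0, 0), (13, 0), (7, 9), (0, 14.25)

Evaluate the objective at each vertex of the feasible region:
  z(0, 0) = 0
  z(13, 0) = 195
  z(7, 9) = 231  ←
  z(0, 14.25) = 199.5
The maximum is at p = 7, q = 9.

(7, 9)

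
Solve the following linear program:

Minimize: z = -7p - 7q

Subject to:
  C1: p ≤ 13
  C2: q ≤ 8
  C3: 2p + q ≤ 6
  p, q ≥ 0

Evaluate the objective at each vertex of the feasible region:
  z(0, 0) = 0
  z(3, 0) = -21
  z(0, 6) = -42  ←
The minimum is at p = 0, q = 6.

p = 0, q = 6, z = -42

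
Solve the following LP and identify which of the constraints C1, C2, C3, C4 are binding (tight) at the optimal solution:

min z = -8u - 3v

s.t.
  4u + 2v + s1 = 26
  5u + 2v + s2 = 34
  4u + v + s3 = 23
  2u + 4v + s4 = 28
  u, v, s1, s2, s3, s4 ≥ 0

At u = 5, v = 3, compute slack b - a·x for each constraint:
  C1: 26 − 26 = 0  (binding)
  C2: 34 − 31 = 3  (slack)
  C3: 23 − 23 = 0  (binding)
  C4: 28 − 22 = 6  (slack)

Optimal: u = 5, v = 3
Binding: C1, C3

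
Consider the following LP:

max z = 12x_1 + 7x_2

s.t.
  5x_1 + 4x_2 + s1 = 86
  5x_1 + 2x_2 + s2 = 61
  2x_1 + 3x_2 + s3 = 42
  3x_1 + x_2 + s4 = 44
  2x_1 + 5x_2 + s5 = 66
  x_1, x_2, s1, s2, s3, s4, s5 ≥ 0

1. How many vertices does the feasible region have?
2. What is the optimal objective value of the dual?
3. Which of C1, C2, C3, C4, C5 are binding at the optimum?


1. 5
2. 164
3. C2, C3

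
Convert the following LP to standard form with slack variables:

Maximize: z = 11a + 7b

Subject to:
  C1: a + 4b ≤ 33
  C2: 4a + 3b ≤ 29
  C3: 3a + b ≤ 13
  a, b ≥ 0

max z = 11a + 7b

s.t.
  a + 4b + s1 = 33
  4a + 3b + s2 = 29
  3a + b + s3 = 13
  a, b, s1, s2, s3 ≥ 0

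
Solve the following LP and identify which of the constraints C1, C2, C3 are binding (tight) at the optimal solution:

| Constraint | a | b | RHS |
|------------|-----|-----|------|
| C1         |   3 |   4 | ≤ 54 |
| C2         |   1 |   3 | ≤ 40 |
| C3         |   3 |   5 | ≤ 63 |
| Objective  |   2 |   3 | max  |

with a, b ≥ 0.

At a = 6, b = 9, compute slack b - a·x for each constraint:
  C1: 54 − 54 = 0  (binding)
  C2: 40 − 33 = 7  (slack)
  C3: 63 − 63 = 0  (binding)

Optimal: a = 6, b = 9
Binding: C1, C3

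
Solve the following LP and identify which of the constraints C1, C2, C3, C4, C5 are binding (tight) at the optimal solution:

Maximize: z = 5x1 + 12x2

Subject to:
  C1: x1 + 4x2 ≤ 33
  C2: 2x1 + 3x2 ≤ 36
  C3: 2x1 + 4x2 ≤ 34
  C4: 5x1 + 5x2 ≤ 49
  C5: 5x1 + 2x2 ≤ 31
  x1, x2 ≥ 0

At x1 = 1, x2 = 8, compute slack b - a·x for each constraint:
  C1: 33 − 33 = 0  (binding)
  C2: 36 − 26 = 10  (slack)
  C3: 34 − 34 = 0  (binding)
  C4: 49 − 45 = 4  (slack)
  C5: 31 − 21 = 10  (slack)

Optimal: x1 = 1, x2 = 8
Binding: C1, C3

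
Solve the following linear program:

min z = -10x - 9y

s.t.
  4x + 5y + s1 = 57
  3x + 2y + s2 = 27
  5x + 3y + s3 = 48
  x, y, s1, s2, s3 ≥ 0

Evaluate the objective at each vertex of the feasible region:
  z(0, 0) = 0
  z(9, 0) = -90
  z(3, 9) = -111  ←
  z(0, 11.4) = -102.6
The minimum is at x = 3, y = 9.

x = 3, y = 9, z = -111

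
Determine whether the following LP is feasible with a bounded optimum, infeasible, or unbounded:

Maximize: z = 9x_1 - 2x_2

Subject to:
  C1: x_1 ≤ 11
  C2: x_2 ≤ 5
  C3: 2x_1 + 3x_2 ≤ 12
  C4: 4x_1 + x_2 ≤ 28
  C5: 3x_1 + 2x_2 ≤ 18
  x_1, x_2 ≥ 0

Feasible with a bounded optimal solution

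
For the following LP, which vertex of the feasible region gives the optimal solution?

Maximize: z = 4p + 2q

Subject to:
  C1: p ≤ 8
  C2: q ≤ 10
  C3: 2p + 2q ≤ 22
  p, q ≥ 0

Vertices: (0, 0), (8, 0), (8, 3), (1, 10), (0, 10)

Evaluate the objective at each vertex of the feasible region:
  z(0, 0) = 0
  z(8, 0) = 32
  z(8, 3) = 38  ←
  z(1, 10) = 24
  z(0, 10) = 20
The maximum is at p = 8, q = 3.

(8, 3)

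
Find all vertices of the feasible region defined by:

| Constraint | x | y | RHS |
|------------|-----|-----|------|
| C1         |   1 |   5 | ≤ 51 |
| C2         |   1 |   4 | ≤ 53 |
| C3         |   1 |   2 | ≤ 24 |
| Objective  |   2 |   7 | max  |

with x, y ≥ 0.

(0, 0), (24, 0), (6, 9), (0, 10.2)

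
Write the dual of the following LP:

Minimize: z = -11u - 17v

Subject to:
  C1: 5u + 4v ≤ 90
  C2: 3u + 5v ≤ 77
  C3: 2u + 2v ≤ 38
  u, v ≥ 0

Primal min cᵀx s.t. Ax ≤ b, x ≥ 0  →  Dual max −bᵀy s.t. Aᵀy ≥ −c, y ≥ 0.

Maximize: z = -90y1 - 77y2 - 38y3

Subject to:
  5y1 + 3y2 + 2y3 ≥ 11
  4y1 + 5y2 + 2y3 ≥ 17
  y1, y2, y3 ≥ 0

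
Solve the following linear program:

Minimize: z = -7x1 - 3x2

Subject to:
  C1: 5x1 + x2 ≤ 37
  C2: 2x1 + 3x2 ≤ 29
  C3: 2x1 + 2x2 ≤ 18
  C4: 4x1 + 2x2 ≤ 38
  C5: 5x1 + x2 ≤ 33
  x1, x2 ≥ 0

Evaluate the objective at each vertex of the feasible region:
  z(0, 0) = 0
  z(6.6, 0) = -46.2
  z(6, 3) = -51  ←
  z(0, 9) = -27
The minimum is at x1 = 6, x2 = 3.

x1 = 6, x2 = 3, z = -51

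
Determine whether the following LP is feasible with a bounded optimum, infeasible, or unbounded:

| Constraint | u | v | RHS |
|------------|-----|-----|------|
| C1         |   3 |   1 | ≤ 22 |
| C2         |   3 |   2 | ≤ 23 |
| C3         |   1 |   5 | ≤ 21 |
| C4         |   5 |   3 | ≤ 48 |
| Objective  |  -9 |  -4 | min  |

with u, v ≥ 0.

Feasible with a bounded optimal solution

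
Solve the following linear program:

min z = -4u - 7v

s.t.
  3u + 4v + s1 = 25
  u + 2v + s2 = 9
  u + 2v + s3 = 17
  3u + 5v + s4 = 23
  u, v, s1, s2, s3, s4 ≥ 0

Evaluate the objective at each vertex of the feasible region:
  z(0, 0) = 0
  z(7.667, 0) = -30.67
  z(1, 4) = -32  ←
  z(0, 4.5) = -31.5
The minimum is at u = 1, v = 4.

u = 1, v = 4, z = -32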